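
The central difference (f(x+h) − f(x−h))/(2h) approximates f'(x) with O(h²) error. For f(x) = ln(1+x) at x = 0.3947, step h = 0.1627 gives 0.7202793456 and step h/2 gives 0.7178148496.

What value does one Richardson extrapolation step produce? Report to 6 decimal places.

0.716993

Error is O(h^2); halving h shrinks it by 2^2 = 4.
4*0.7178148496 = 2.8712593984; 2.8712593984 − 0.7202793456 = 2.1509800528
Denominator 4 − 1 = 3.
(4*0.7178148496 − 0.7202793456)/(4 − 1) = 0.7169933509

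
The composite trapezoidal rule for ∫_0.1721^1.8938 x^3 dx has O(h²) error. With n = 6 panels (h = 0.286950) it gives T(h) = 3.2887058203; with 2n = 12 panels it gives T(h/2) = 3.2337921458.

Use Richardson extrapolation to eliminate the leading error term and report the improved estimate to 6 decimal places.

Error is O(h^2); halving h shrinks it by 2^2 = 4.
4 × 3.2337921458 − 3.2887058203 = 9.6464627629
9.6464627629 ÷ 3 = 3.2154875876
Gap between inputs: 5.491e-02; correction applied: −0.0183045582.

3.215488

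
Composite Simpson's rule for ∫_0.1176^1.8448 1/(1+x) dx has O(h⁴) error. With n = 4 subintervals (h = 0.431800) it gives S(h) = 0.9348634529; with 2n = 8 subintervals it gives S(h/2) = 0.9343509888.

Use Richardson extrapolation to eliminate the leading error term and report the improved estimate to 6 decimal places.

r = 4, so 2^r = 16.
Top: 16(0.9343509888) − (0.9348634529) = 14.0147523679
Divide by 2^4 − 1 = 15.
So the Richardson estimate is 0.9343168245.

0.934317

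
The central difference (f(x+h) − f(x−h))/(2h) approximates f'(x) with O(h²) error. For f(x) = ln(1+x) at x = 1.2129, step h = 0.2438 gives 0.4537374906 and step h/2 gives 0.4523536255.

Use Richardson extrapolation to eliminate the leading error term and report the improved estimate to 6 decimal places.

0.451892

r = 2: numerator weight 4, denominator 3.
Weighted: 1.8094145020 − 0.4537374906 = 1.3556770114
(4*0.4523536255 − 0.4537374906)/(4 − 1) = 0.4518923371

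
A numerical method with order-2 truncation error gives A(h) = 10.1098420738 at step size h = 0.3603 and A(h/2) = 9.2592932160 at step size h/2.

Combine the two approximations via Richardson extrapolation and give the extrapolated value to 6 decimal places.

Method order is 2; weight 2^2 = 4.
Difference of the inputs: 9.2592932160 − 10.1098420738 = -0.8505488578
Correction (A(h/2) − A(h))/(4 − 1) = (-0.8505488578)/3 = -0.2835162859
R = A(h/2) + (A(h/2) − A(h))/3 = 9.2592932160 − 0.2835162859 = 8.9757769301

8.975777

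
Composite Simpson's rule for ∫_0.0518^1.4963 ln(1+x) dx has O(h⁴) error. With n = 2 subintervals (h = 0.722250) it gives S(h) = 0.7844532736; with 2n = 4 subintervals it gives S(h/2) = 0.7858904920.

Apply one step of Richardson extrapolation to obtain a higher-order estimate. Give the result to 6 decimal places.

r = 4, so 2^r = 16.
16×0.7858904920 − 0.7844532736 = 11.7897945984
Divide by 2^4 − 1 = 15.
Extrapolated: 11.7897945984 / 15 = 0.7859863066

0.785986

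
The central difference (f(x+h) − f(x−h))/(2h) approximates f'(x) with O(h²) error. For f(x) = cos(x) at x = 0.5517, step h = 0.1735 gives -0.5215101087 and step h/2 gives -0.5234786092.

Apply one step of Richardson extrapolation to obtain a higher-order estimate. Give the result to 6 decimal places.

-0.524135

Leading term ∝ h^2; use weight 4 = 2^2.
Numerator 4 × A(h/2) − A(h) = 4 × (-0.5234786092) − (-0.5215101087) = -1.5724043281
Extrapolated: (-1.5724043281) / 3 = -0.5241347760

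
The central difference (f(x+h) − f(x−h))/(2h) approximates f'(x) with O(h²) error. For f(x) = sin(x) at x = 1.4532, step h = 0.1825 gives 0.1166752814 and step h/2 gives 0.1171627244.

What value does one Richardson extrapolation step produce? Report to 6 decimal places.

With r = 2 the leading error scales as h^2, so the weight is 2^2 = 4.
4·0.1171627244 − 0.1166752814 = 0.3519756162
(4·0.1171627244 − 0.1166752814)/(4 − 1) = 0.1173252054

0.117325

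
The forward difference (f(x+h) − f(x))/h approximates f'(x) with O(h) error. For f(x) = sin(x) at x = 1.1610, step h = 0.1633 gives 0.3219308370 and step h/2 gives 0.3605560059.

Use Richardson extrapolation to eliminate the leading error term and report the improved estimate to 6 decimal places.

0.399181

r = 1: numerator weight 2, denominator 1.
2*0.3605560059 = 0.7211120118; subtract 0.3219308370 → 0.3991811748
Divide by 2^1 − 1 = 1.
Result: 0.3991811748
Correction |R − A(h/2)| = 3.863e-02; gap |A(h/2) − A(h)| = 3.863e-02.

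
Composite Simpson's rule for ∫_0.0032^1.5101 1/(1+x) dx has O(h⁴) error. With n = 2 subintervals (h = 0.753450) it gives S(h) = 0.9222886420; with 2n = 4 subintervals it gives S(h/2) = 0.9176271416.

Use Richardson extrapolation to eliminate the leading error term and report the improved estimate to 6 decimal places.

0.917316

r = 4: numerator weight 16, denominator 15.
Numerator 16 × A(h/2) − A(h) = 16 × 0.9176271416 − 0.9222886420 = 13.7597456236
R = 13.7597456236/15 = 0.9173163749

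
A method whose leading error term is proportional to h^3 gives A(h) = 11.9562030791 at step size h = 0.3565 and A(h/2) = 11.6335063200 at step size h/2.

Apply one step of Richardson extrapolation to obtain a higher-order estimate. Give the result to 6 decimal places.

The method has order 3: 2^3 = 8.
2^3*A(h/2) = 93.0680505600; minus A(h) gives 81.1118474809.
Denominator 8 − 1 = 7.
So the Richardson estimate is 11.5874067830.
Gap between inputs: 3.227e-01; correction applied: −0.0460995370.

11.587407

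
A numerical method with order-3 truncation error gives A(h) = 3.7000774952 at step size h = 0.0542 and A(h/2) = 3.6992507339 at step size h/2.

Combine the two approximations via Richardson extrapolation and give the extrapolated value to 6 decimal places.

The method has order 3: 2^3 = 8.
Numerator 8 × A(h/2) − A(h) = 8 × 3.6992507339 − 3.7000774952 = 25.8939283760
Divide by 2^3 − 1 = 7.
Extrapolated: 25.8939283760 / 7 = 3.6991326251

3.699133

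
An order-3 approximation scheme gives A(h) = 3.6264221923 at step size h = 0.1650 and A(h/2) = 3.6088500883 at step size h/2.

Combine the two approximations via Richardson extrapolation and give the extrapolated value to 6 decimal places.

r = 3, so 2^r = 8.
A(h/2) − A(h) = 3.6088500883 − 3.6264221923 = -0.0175721040
Divide by 2^3 − 1 = 7: (-0.0175721040)/7 = -0.0025103006
R = 3.6088500883 − 0.0025103006 = 3.6063397877

3.606340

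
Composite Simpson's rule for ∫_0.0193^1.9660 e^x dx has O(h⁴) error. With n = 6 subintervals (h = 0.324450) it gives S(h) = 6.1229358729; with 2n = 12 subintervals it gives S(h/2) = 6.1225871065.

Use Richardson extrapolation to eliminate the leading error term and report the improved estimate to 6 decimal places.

r = 4: numerator weight 16, denominator 15.
A(h/2) − A(h) = 6.1225871065 − 6.1229358729 = -0.0003487664
Divide by 2^4 − 1 = 15: (-0.0003487664)/15 = -0.0000232511
R = A(h/2) + (A(h/2) − A(h))/15 = 6.1225871065 − 0.0000232511 = 6.1225638554

6.122564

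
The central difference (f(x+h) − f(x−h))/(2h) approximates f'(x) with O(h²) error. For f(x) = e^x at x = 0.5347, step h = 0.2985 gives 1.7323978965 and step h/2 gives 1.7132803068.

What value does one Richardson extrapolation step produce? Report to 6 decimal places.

r = 2, so 2^r = 4.
Difference of the inputs: 1.7132803068 − 1.7323978965 = -0.0191175897
Divide by 2^2 − 1 = 3: (-0.0191175897)/3 = -0.0063725299
R = 1.7132803068 − 0.0063725299 = 1.7069077769
Shift from A(h/2): −0.0063725299.

1.706908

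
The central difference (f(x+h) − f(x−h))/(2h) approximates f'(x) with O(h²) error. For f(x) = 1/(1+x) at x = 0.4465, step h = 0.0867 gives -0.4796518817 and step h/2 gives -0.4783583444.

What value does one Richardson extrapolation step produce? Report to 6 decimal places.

-0.477927

r = 2: numerator weight 4, denominator 3.
Difference of the inputs: -0.4783583444 − (-0.4796518817) = 0.0012935373
Correction (A(h/2) − A(h))/(4 − 1) = 0.0012935373/3 = 0.0004311791
R = A(h/2) + (A(h/2) − A(h))/3 = -0.4783583444 + 0.0004311791 = -0.4779271653
Correction |R − A(h/2)| = 4.312e-04; gap |A(h/2) − A(h)| = 1.294e-03.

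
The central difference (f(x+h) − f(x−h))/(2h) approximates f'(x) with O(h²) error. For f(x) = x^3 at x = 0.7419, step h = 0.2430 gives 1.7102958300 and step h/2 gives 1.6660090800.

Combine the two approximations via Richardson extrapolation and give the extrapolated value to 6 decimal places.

Method order is 2; weight 2^2 = 4.
4*1.6660090800 = 6.6640363200; 6.6640363200 − 1.7102958300 = 4.9537404900
Extrapolated: 4.9537404900 / 3 = 1.6512468300
Correction |R − A(h/2)| = 1.476e-02; gap |A(h/2) − A(h)| = 4.429e-02.

1.651247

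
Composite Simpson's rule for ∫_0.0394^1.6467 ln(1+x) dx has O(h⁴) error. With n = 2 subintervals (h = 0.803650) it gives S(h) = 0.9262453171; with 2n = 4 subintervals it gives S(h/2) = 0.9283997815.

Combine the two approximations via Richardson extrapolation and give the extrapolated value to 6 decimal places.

0.928543

r = 4, so 2^r = 16.
A(h/2) − A(h) = 0.9283997815 − 0.9262453171 = 0.0021544644
Divide by 2^4 − 1 = 15: 0.0021544644/15 = 0.0001436310
R = A(h/2) + (A(h/2) − A(h))/15 = 0.9283997815 + 0.0001436310 = 0.9285434125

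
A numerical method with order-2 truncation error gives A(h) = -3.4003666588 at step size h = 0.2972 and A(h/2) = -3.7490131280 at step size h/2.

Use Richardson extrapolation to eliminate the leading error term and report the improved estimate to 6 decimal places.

-3.865229

Method order is 2; weight 2^2 = 4.
4×(-3.7490131280) − (-3.4003666588) = -11.5956858532
Divide by 2^2 − 1 = 3.
So the Richardson estimate is -3.8652286177.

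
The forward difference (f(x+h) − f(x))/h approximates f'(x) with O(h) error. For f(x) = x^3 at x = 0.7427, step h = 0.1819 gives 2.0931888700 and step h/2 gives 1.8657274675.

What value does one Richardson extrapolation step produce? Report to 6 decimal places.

Error is O(h^1); halving h shrinks it by 2^1 = 2.
Weighted: 3.7314549350 − 2.0931888700 = 1.6382660650
Divide by 2^1 − 1 = 1.
(2·1.8657274675 − 2.0931888700)/(2 − 1) = 1.6382660650
Correction |R − A(h/2)| = 2.275e-01; gap |A(h/2) − A(h)| = 2.275e-01.

1.638266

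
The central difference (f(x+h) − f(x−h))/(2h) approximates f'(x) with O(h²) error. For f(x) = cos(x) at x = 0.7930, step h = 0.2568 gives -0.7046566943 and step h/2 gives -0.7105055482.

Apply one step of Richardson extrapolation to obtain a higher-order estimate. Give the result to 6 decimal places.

-0.712455

Order 2 gives 2^r = 4 and 2^r − 1 = 3.
Top: 4(-0.7105055482) − (-0.7046566943) = -2.1373654985
Extrapolated: (-2.1373654985) / 3 = -0.7124551662
Gap between inputs: 5.849e-03; correction applied: −0.0019496180.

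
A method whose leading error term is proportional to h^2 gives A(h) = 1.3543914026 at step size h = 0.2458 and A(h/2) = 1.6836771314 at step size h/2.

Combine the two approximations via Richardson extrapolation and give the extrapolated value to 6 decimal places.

Order 2 gives 2^r = 4 and 2^r − 1 = 3.
4 × 1.6836771314 − 1.3543914026 = 5.3803171230
5.3803171230 ÷ 3 = 1.7934390410
Correction |R − A(h/2)| = 1.098e-01; gap |A(h/2) − A(h)| = 3.293e-01.

1.793439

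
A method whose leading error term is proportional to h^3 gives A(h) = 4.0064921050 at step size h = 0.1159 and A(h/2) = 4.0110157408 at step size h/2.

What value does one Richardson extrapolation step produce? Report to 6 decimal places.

Error is O(h^3); halving h shrinks it by 2^3 = 8.
Weighted: 32.0881259264 − 4.0064921050 = 28.0816338214
28.0816338214 ÷ 7 = 4.0116619745
Correction |R − A(h/2)| = 6.462e-04; gap |A(h/2) − A(h)| = 4.524e-03.

4.011662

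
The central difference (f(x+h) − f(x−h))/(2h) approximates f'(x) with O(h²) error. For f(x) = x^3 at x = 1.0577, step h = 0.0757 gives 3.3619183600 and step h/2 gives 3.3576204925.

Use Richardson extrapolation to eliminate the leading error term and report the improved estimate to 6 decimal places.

3.356188

r = 2: numerator weight 4, denominator 3.
Numerator 4·A(h/2) − A(h) = 4·3.3576204925 − 3.3619183600 = 10.0685636100
(4·3.3576204925 − 3.3619183600)/(4 − 1) = 3.3561878700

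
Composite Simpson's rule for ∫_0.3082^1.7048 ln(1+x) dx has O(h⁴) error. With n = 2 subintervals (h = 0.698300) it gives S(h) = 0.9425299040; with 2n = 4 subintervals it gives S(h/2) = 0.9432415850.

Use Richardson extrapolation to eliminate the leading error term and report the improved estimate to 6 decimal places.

0.943289

r = 4: numerator weight 16, denominator 15.
16×0.9432415850 = 15.0918653600; subtract 0.9425299040 → 14.1493354560
Divide by 2^4 − 1 = 15.
Extrapolated: 14.1493354560 / 15 = 0.9432890304
Shift from A(h/2): +0.0000474454.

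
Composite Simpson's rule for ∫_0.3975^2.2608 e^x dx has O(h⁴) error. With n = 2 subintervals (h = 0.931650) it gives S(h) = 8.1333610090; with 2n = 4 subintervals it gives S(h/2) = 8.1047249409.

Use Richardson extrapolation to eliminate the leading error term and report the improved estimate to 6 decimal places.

r = 4, so 2^r = 16.
Difference of the inputs: 8.1047249409 − 8.1333610090 = -0.0286360681
Correction (A(h/2) − A(h))/(16 − 1) = (-0.0286360681)/15 = -0.0019090712
R = 8.1047249409 − 0.0019090712 = 8.1028158697

8.102816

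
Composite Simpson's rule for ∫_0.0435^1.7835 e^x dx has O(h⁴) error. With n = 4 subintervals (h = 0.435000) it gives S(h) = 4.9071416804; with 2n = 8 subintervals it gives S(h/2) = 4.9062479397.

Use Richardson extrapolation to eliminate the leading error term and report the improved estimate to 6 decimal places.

4.906188

With r = 4 the leading error scales as h^4, so the weight is 2^4 = 16.
A(h/2) − A(h) = 4.9062479397 − 4.9071416804 = -0.0008937407
Divide by 2^4 − 1 = 15: (-0.0008937407)/15 = -0.0000595827
R = 4.9062479397 − 0.0000595827 = 4.9061883570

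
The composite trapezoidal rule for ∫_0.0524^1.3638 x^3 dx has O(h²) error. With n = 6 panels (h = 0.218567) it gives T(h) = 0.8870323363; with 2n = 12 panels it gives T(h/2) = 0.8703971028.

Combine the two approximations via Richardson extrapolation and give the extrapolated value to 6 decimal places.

0.864852

Error is O(h^2); halving h shrinks it by 2^2 = 4.
Top: 4(0.8703971028) − (0.8870323363) = 2.5945560749
Denominator 4 − 1 = 3.
So the Richardson estimate is 0.8648520250.
Correction |R − A(h/2)| = 5.545e-03; gap |A(h/2) − A(h)| = 1.664e-02.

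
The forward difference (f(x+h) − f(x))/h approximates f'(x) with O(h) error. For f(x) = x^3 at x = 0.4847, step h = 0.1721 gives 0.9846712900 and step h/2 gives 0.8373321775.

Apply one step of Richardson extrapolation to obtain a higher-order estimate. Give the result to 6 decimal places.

Order 1 gives 2^r = 2 and 2^r − 1 = 1.
A(h/2) − A(h) = 0.8373321775 − 0.9846712900 = -0.1473391125
Correction (A(h/2) − A(h))/(2 − 1) = (-0.1473391125)/1 = -0.1473391125
R = A(h/2) + (A(h/2) − A(h))/1 = 0.8373321775 − 0.1473391125 = 0.6899930650

0.689993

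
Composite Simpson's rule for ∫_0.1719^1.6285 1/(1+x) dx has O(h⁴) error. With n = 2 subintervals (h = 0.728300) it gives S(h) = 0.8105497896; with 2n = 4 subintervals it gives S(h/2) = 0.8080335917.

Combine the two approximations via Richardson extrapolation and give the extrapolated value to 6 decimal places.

0.807866

r = 4: numerator weight 16, denominator 15.
16·0.8080335917 = 12.9285374672; 12.9285374672 − 0.8105497896 = 12.1179876776
12.1179876776 ÷ 15 = 0.8078658452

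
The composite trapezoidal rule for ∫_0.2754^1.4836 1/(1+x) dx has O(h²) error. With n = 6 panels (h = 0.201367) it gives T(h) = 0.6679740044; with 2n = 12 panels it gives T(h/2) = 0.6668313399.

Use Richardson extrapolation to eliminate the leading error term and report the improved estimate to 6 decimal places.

0.666450

Leading term ∝ h^2; use weight 4 = 2^2.
2^2*A(h/2) = 2.6673253596; minus A(h) gives 1.9993513552.
R = 1.9993513552/3 = 0.6664504517
Correction |R − A(h/2)| = 3.809e-04; gap |A(h/2) − A(h)| = 1.143e-03.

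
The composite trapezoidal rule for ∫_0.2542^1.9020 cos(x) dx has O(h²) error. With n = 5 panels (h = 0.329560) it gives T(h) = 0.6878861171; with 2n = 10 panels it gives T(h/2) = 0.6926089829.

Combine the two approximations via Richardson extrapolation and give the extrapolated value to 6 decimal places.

0.694183

The method has order 2: 2^2 = 4.
4·0.6926089829 = 2.7704359316; 2.7704359316 − 0.6878861171 = 2.0825498145
Denominator 4 − 1 = 3.
(4·0.6926089829 − 0.6878861171)/(4 − 1) = 0.6941832715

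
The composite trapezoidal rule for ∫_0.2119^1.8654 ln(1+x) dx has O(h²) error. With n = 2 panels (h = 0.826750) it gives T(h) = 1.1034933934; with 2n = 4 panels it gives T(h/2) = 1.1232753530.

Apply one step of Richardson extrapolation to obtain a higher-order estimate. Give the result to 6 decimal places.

1.129869

The method has order 2: 2^2 = 4.
4·1.1232753530 = 4.4931014120; subtract 1.1034933934 → 3.3896080186
3.3896080186 ÷ 3 = 1.1298693395
Gap between inputs: 1.978e-02; correction applied: +0.0065939865.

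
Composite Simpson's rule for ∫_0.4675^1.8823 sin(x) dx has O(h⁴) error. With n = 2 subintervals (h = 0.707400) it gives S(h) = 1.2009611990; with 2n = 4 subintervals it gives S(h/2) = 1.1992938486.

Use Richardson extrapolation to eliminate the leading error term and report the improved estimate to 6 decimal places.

r = 4: numerator weight 16, denominator 15.
Weighted: 19.1887015776 − 1.2009611990 = 17.9877403786
R = 17.9877403786/15 = 1.1991826919
Shift from A(h/2): −0.0001111567.

1.199183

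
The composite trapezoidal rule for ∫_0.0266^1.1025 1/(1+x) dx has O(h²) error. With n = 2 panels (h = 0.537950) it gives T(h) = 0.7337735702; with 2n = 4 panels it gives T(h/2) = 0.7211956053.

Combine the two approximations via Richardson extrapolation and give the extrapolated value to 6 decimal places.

0.717003

Error is O(h^2); halving h shrinks it by 2^2 = 4.
Difference of the inputs: 0.7211956053 − 0.7337735702 = -0.0125779649
Correction (A(h/2) − A(h))/(4 − 1) = (-0.0125779649)/3 = -0.0041926550
R = A(h/2) + (A(h/2) − A(h))/3 = 0.7211956053 − 0.0041926550 = 0.7170029503
Gap between inputs: 1.258e-02; correction applied: −0.0041926550.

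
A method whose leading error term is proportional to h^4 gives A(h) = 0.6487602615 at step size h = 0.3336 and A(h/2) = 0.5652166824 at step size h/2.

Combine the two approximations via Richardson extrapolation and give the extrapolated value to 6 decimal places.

0.559647

With r = 4 the leading error scales as h^4, so the weight is 2^4 = 16.
16·0.5652166824 = 9.0434669184; 9.0434669184 − 0.6487602615 = 8.3947066569
Denominator 16 − 1 = 15.
So the Richardson estimate is 0.5596471105.
Shift from A(h/2): −0.0055695719.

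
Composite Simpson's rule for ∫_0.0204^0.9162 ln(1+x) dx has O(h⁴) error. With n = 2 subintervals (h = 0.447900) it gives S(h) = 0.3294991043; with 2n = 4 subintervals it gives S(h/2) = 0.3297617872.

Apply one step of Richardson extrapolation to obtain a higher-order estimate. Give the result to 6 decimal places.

0.329779

r = 4, so 2^r = 16.
16*0.3297617872 = 5.2761885952; subtract 0.3294991043 → 4.9466894909
Divide by 2^4 − 1 = 15.
Extrapolated: 4.9466894909 / 15 = 0.3297792994
Shift from A(h/2): +0.0000175122.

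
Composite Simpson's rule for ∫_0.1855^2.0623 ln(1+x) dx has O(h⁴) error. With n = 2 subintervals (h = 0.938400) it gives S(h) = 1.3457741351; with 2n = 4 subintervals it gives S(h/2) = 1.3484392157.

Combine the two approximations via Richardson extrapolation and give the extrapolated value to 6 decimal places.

r = 4: numerator weight 16, denominator 15.
16·1.3484392157 = 21.5750274512; 21.5750274512 − 1.3457741351 = 20.2292533161
Denominator 16 − 1 = 15.
So the Richardson estimate is 1.3486168877.
Correction |R − A(h/2)| = 1.777e-04; gap |A(h/2) − A(h)| = 2.665e-03.

1.348617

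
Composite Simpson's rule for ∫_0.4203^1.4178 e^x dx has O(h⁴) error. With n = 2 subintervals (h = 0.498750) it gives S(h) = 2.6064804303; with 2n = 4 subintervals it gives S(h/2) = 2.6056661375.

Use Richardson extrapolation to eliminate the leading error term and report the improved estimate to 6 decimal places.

r = 4, so 2^r = 16.
Weighted: 41.6906582000 − 2.6064804303 = 39.0841777697
Denominator 16 − 1 = 15.
Extrapolated: 39.0841777697 / 15 = 2.6056118513

2.605612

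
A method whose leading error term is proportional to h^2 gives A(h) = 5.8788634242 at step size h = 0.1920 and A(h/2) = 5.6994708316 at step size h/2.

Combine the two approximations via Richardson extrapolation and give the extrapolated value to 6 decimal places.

5.639673

With r = 2 the leading error scales as h^2, so the weight is 2^2 = 4.
Weighted: 22.7978833264 − 5.8788634242 = 16.9190199022
(4·5.6994708316 − 5.8788634242)/(4 − 1) = 5.6396733007
Shift from A(h/2): −0.0597975309.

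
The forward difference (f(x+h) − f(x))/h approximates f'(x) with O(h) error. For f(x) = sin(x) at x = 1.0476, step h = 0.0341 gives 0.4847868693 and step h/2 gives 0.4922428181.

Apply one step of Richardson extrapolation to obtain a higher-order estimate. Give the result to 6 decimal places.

Order 1 gives 2^r = 2 and 2^r − 1 = 1.
2×0.4922428181 − 0.4847868693 = 0.4996987669
0.4996987669 ÷ 1 = 0.4996987669
Gap between inputs: 7.456e-03; correction applied: +0.0074559488.

0.499699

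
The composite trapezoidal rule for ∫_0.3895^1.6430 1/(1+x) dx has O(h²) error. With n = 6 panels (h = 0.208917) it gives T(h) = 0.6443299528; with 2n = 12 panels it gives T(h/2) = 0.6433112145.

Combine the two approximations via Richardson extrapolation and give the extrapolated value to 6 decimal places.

0.642972

Method order is 2; weight 2^2 = 4.
Numerator 4×A(h/2) − A(h) = 4×0.6433112145 − 0.6443299528 = 1.9289149052
Divide by 2^2 − 1 = 3.
Result: 0.6429716351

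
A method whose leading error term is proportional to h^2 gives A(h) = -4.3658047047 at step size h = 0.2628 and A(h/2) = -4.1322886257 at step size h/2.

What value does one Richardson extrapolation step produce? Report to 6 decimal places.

-4.054450

Method order is 2; weight 2^2 = 4.
2^2*A(h/2) = -16.5291545028; minus A(h) gives -12.1633497981.
Denominator 4 − 1 = 3.
(4*(-4.1322886257) − (-4.3658047047))/(4 − 1) = -4.0544499327
Correction |R − A(h/2)| = 7.784e-02; gap |A(h/2) − A(h)| = 2.335e-01.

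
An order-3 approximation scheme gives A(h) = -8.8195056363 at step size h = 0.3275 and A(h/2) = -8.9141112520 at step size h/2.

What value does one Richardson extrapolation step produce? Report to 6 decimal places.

-8.927626

Order 3 gives 2^r = 8 and 2^r − 1 = 7.
8×(-8.9141112520) = -71.3128900160; subtract (-8.8195056363) → -62.4933843797
Denominator 8 − 1 = 7.
(-62.4933843797) ÷ 7 = -8.9276263400
Correction |R − A(h/2)| = 1.352e-02; gap |A(h/2) − A(h)| = 9.461e-02.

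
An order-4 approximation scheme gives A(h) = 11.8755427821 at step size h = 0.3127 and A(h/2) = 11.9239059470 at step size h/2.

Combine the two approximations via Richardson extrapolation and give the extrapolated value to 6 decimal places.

Method order is 4; weight 2^4 = 16.
2^4·A(h/2) = 190.7824951520; minus A(h) gives 178.9069523699.
Divide by 2^4 − 1 = 15.
Result: 11.9271301580
Shift from A(h/2): +0.0032242110.

11.927130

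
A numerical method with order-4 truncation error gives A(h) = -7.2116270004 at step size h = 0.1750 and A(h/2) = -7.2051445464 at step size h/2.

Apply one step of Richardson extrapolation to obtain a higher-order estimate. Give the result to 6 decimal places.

-7.204712

The method has order 4: 2^4 = 16.
16 × (-7.2051445464) − (-7.2116270004) = -108.0706857420
Denominator 16 − 1 = 15.
R = (-108.0706857420)/15 = -7.2047123828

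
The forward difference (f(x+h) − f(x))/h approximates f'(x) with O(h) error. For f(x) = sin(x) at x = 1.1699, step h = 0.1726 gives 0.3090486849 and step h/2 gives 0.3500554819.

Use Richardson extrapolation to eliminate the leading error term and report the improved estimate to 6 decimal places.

0.391062

Error is O(h^1); halving h shrinks it by 2^1 = 2.
Top: 2(0.3500554819) − (0.3090486849) = 0.3910622789
Denominator 2 − 1 = 1.
(2×0.3500554819 − 0.3090486849)/(2 − 1) = 0.3910622789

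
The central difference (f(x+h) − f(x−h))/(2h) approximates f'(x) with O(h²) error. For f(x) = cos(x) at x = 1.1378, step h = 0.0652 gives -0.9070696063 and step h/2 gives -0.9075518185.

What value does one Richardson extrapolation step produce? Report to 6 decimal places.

-0.907713

Error is O(h^2); halving h shrinks it by 2^2 = 4.
Weighted: (-3.6302072740) − (-0.9070696063) = -2.7231376677
Denominator 4 − 1 = 3.
Extrapolated: (-2.7231376677) / 3 = -0.9077125559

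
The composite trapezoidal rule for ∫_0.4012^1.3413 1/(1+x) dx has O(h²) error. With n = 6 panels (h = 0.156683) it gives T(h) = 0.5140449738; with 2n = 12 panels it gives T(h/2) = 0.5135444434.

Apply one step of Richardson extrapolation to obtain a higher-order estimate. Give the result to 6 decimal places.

0.513378

The method has order 2: 2^2 = 4.
A(h/2) − A(h) = 0.5135444434 − 0.5140449738 = -0.0005005304
Correction (A(h/2) − A(h))/(4 − 1) = (-0.0005005304)/3 = -0.0001668435
R = 0.5135444434 − 0.0001668435 = 0.5133775999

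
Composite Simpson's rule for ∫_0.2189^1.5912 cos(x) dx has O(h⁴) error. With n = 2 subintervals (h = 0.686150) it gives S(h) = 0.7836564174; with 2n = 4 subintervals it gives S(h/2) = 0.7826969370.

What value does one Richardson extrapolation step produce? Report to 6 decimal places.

Error is O(h^4); halving h shrinks it by 2^4 = 16.
2^4×A(h/2) = 12.5231509920; minus A(h) gives 11.7394945746.
(16×0.7826969370 − 0.7836564174)/(16 − 1) = 0.7826329716
Gap between inputs: 9.595e-04; correction applied: −0.0000639654.

0.782633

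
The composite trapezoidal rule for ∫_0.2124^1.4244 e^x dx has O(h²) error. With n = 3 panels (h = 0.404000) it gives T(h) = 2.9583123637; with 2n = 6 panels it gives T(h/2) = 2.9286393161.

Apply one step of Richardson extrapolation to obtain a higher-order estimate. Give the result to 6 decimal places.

With r = 2 the leading error scales as h^2, so the weight is 2^2 = 4.
4×2.9286393161 = 11.7145572644; subtract 2.9583123637 → 8.7562449007
Denominator 4 − 1 = 3.
(4×2.9286393161 − 2.9583123637)/(4 − 1) = 2.9187483002
Shift from A(h/2): −0.0098910159.

2.918748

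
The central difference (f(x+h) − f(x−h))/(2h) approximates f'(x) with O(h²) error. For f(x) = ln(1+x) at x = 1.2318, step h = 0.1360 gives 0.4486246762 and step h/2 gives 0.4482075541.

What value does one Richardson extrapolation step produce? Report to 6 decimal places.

0.448069

The method has order 2: 2^2 = 4.
Weighted: 1.7928302164 − 0.4486246762 = 1.3442055402
Divide by 2^2 − 1 = 3.
Result: 0.4480685134
Gap between inputs: 4.171e-04; correction applied: −0.0001390407.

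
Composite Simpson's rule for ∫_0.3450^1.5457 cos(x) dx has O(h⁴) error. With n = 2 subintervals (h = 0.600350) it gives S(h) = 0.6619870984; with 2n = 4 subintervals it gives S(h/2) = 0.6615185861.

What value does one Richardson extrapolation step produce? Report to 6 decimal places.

The method has order 4: 2^4 = 16.
Numerator 16 × A(h/2) − A(h) = 16 × 0.6615185861 − 0.6619870984 = 9.9223102792
Denominator 16 − 1 = 15.
Extrapolated: 9.9223102792 / 15 = 0.6614873519
Correction |R − A(h/2)| = 3.123e-05; gap |A(h/2) − A(h)| = 4.685e-04.

0.661487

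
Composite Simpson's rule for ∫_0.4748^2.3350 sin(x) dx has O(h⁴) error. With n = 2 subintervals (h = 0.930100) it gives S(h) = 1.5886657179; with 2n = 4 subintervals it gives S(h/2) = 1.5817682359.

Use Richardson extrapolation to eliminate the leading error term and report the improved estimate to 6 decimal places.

Leading term ∝ h^4; use weight 16 = 2^4.
2^4·A(h/2) = 25.3082917744; minus A(h) gives 23.7196260565.
R = 23.7196260565/15 = 1.5813084038
Shift from A(h/2): −0.0004598321.

1.581308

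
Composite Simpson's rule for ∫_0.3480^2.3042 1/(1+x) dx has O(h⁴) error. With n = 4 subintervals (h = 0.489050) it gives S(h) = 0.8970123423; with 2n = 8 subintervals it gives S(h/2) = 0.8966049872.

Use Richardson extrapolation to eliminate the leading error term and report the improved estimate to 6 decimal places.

0.896578

The method has order 4: 2^4 = 16.
16 × 0.8966049872 = 14.3456797952; 14.3456797952 − 0.8970123423 = 13.4486674529
13.4486674529 ÷ 15 = 0.8965778302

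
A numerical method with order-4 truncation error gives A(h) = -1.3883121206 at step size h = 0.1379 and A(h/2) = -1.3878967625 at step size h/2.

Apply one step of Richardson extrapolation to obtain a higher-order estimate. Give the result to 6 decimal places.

Leading term ∝ h^4; use weight 16 = 2^4.
Top: 16(-1.3878967625) − (-1.3883121206) = -20.8180360794
Denominator 16 − 1 = 15.
(-20.8180360794) ÷ 15 = -1.3878690720

-1.387869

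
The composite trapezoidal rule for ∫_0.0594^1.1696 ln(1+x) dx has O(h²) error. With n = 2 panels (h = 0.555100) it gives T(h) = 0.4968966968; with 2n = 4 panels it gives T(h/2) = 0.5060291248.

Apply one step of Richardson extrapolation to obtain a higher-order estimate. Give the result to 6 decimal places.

0.509073

Error is O(h^2); halving h shrinks it by 2^2 = 4.
4·0.5060291248 − 0.4968966968 = 1.5272198024
Extrapolated: 1.5272198024 / 3 = 0.5090732675
Correction |R − A(h/2)| = 3.044e-03; gap |A(h/2) − A(h)| = 9.132e-03.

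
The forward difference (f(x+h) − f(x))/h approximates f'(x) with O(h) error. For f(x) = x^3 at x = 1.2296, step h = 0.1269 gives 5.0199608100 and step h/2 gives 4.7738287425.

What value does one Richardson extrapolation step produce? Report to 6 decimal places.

4.527697

Leading term ∝ h^1; use weight 2 = 2^1.
Numerator 2*A(h/2) − A(h) = 2*4.7738287425 − 5.0199608100 = 4.5276966750
Divide by 2^1 − 1 = 1.
Extrapolated: 4.5276966750 / 1 = 4.5276966750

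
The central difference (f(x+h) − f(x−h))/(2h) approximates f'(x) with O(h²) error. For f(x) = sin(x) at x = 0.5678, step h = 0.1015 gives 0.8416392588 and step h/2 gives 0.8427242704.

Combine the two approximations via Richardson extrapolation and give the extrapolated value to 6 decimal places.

Order 2 gives 2^r = 4 and 2^r − 1 = 3.
4 × 0.8427242704 = 3.3708970816; subtract 0.8416392588 → 2.5292578228
Divide by 2^2 − 1 = 3.
(4 × 0.8427242704 − 0.8416392588)/(4 − 1) = 0.8430859409
Gap between inputs: 1.085e-03; correction applied: +0.0003616705.

0.843086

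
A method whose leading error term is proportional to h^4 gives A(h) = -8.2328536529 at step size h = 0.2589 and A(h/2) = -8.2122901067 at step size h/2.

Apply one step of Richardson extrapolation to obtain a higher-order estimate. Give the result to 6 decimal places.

r = 4, so 2^r = 16.
Top: 16(-8.2122901067) − (-8.2328536529) = -123.1637880543
(-123.1637880543) ÷ 15 = -8.2109192036

-8.210919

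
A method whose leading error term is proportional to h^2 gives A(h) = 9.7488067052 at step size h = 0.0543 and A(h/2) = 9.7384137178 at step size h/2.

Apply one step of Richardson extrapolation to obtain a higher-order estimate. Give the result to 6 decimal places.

9.734949

r = 2: numerator weight 4, denominator 3.
2^2·A(h/2) = 38.9536548712; minus A(h) gives 29.2048481660.
Denominator 4 − 1 = 3.
Result: 9.7349493887
Gap between inputs: 1.039e-02; correction applied: −0.0034643291.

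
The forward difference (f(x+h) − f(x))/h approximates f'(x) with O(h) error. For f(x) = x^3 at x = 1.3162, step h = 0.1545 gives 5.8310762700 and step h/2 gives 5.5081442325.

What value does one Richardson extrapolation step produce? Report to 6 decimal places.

r = 1, so 2^r = 2.
2^1×A(h/2) = 11.0162884650; minus A(h) gives 5.1852121950.
Extrapolated: 5.1852121950 / 1 = 5.1852121950
Gap between inputs: 3.229e-01; correction applied: −0.3229320375.

5.185212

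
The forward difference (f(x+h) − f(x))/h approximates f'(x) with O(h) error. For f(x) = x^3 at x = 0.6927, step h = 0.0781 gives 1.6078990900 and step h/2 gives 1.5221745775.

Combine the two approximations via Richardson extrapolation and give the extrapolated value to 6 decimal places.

Error is O(h^1); halving h shrinks it by 2^1 = 2.
2^1·A(h/2) = 3.0443491550; minus A(h) gives 1.4364500650.
1.4364500650 ÷ 1 = 1.4364500650
Correction |R − A(h/2)| = 8.572e-02; gap |A(h/2) − A(h)| = 8.572e-02.

1.436450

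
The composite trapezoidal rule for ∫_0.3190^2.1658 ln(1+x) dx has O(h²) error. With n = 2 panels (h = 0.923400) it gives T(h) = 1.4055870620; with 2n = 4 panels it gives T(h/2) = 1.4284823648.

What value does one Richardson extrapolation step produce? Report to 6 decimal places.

Leading term ∝ h^2; use weight 4 = 2^2.
2^2×A(h/2) = 5.7139294592; minus A(h) gives 4.3083423972.
4.3083423972 ÷ 3 = 1.4361141324
Shift from A(h/2): +0.0076317676.

1.436114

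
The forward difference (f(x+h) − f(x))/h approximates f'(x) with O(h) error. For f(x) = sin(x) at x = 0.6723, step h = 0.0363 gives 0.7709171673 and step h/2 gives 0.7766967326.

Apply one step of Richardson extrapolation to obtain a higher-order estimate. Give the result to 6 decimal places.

The method has order 1: 2^1 = 2.
Numerator 2 × A(h/2) − A(h) = 2 × 0.7766967326 − 0.7709171673 = 0.7824762979
Denominator 2 − 1 = 1.
(2 × 0.7766967326 − 0.7709171673)/(2 − 1) = 0.7824762979

0.782476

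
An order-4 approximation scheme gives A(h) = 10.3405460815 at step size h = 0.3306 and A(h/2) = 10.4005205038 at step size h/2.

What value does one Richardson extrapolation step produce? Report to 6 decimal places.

Order 4 gives 2^r = 16 and 2^r − 1 = 15.
2^4×A(h/2) = 166.4083280608; minus A(h) gives 156.0677819793.
Denominator 16 − 1 = 15.
156.0677819793 ÷ 15 = 10.4045187986

10.404519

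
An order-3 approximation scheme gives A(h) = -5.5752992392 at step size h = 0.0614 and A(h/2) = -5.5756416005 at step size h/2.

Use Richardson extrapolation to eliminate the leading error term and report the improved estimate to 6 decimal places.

-5.575691

r = 3: numerator weight 8, denominator 7.
Numerator 8×A(h/2) − A(h) = 8×(-5.5756416005) − (-5.5752992392) = -39.0298335648
Denominator 8 − 1 = 7.
So the Richardson estimate is -5.5756905093.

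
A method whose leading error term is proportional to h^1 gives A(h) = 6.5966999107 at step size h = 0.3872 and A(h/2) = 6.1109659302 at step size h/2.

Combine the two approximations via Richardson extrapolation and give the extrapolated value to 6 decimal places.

The method has order 1: 2^1 = 2.
2^1 × A(h/2) = 12.2219318604; minus A(h) gives 5.6252319497.
Divide by 2^1 − 1 = 1.
(2 × 6.1109659302 − 6.5966999107)/(2 − 1) = 5.6252319497

5.625232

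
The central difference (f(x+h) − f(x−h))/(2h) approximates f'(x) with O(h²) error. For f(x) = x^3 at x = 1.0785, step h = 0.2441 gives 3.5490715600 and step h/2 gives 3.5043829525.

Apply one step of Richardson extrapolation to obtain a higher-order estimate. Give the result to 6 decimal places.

3.489487

Leading term ∝ h^2; use weight 4 = 2^2.
4×3.5043829525 = 14.0175318100; 14.0175318100 − 3.5490715600 = 10.4684602500
10.4684602500 ÷ 3 = 3.4894867500
Correction |R − A(h/2)| = 1.490e-02; gap |A(h/2) − A(h)| = 4.469e-02.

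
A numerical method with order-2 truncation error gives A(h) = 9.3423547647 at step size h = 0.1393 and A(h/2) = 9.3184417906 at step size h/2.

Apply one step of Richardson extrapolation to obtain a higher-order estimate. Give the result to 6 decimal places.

9.310471

Order 2 gives 2^r = 4 and 2^r − 1 = 3.
2^2·A(h/2) = 37.2737671624; minus A(h) gives 27.9314123977.
27.9314123977 ÷ 3 = 9.3104707992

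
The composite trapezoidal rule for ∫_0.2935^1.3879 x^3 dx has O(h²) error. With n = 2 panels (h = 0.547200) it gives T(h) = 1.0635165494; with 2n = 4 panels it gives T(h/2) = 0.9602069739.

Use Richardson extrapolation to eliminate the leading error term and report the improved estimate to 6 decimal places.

0.925770

Method order is 2; weight 2^2 = 4.
4·0.9602069739 − 1.0635165494 = 2.7773113462
Divide by 2^2 − 1 = 3.
Extrapolated: 2.7773113462 / 3 = 0.9257704487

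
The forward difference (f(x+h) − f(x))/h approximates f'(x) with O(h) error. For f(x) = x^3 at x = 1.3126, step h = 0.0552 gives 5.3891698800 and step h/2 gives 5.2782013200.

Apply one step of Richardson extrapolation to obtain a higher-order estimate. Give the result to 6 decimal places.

Error is O(h^1); halving h shrinks it by 2^1 = 2.
2^1*A(h/2) = 10.5564026400; minus A(h) gives 5.1672327600.
Divide by 2^1 − 1 = 1.
R = 5.1672327600/1 = 5.1672327600
Shift from A(h/2): −0.1109685600.

5.167233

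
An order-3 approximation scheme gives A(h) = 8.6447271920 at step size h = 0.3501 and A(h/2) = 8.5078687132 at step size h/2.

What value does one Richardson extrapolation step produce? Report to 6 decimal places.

With r = 3 the leading error scales as h^3, so the weight is 2^3 = 8.
2^3×A(h/2) = 68.0629497056; minus A(h) gives 59.4182225136.
R = 59.4182225136/7 = 8.4883175019

8.488318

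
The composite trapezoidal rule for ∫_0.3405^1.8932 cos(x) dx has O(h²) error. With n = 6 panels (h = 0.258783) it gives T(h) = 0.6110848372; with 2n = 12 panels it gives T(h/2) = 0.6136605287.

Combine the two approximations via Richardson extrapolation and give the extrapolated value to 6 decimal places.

Leading term ∝ h^2; use weight 4 = 2^2.
Weighted: 2.4546421148 − 0.6110848372 = 1.8435572776
Denominator 4 − 1 = 3.
1.8435572776 ÷ 3 = 0.6145190925

0.614519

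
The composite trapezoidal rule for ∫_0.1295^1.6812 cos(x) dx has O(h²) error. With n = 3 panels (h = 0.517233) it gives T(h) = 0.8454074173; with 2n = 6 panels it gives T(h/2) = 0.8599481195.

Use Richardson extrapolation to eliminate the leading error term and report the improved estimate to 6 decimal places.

Method order is 2; weight 2^2 = 4.
Difference of the inputs: 0.8599481195 − 0.8454074173 = 0.0145407022
Divide by 2^2 − 1 = 3: 0.0145407022/3 = 0.0048469007
R = A(h/2) + (A(h/2) − A(h))/3 = 0.8599481195 + 0.0048469007 = 0.8647950202
Gap between inputs: 1.454e-02; correction applied: +0.0048469007.

0.864795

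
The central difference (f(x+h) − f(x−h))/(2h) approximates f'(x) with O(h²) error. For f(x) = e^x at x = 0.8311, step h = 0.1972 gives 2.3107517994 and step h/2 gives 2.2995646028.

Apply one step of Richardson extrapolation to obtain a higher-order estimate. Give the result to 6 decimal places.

Leading term ∝ h^2; use weight 4 = 2^2.
Numerator 4*A(h/2) − A(h) = 4*2.2995646028 − 2.3107517994 = 6.8875066118
Divide by 2^2 − 1 = 3.
R = 6.8875066118/3 = 2.2958355373
Correction |R − A(h/2)| = 3.729e-03; gap |A(h/2) − A(h)| = 1.119e-02.

2.295836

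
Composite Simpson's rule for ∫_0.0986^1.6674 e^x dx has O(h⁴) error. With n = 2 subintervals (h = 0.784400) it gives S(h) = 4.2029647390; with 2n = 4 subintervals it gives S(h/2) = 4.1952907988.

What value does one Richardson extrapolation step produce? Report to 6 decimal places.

4.194779

Order 4 gives 2^r = 16 and 2^r − 1 = 15.
Top: 16(4.1952907988) − (4.2029647390) = 62.9216880418
(16 × 4.1952907988 − 4.2029647390)/(16 − 1) = 4.1947792028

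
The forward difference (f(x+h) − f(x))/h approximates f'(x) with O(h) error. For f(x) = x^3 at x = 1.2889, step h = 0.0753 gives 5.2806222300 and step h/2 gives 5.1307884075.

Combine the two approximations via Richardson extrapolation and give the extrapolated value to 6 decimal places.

4.980955

r = 1, so 2^r = 2.
A(h/2) − A(h) = 5.1307884075 − 5.2806222300 = -0.1498338225
Correction (A(h/2) − A(h))/(2 − 1) = (-0.1498338225)/1 = -0.1498338225
R = A(h/2) + (A(h/2) − A(h))/1 = 5.1307884075 − 0.1498338225 = 4.9809545850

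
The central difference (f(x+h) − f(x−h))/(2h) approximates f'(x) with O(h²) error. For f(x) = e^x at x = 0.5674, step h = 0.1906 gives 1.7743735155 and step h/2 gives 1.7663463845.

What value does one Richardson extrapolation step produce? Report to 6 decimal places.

Leading term ∝ h^2; use weight 4 = 2^2.
4×1.7663463845 = 7.0653855380; 7.0653855380 − 1.7743735155 = 5.2910120225
(4×1.7663463845 − 1.7743735155)/(4 − 1) = 1.7636706742
Gap between inputs: 8.027e-03; correction applied: −0.0026757103.

1.763671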